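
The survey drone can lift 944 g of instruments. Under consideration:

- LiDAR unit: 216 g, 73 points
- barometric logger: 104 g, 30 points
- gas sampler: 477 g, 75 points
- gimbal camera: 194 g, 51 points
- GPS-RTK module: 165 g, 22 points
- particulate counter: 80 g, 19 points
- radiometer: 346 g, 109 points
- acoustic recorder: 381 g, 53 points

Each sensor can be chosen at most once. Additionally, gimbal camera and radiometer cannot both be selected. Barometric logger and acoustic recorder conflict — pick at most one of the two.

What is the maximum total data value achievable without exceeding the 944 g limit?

Density check — LiDAR unit 0.34, radiometer 0.32, barometric logger 0.29 are the best per g.
LiDAR unit + barometric logger + GPS-RTK module + particulate counter + radiometer uses 911 of the 944 g and totals 253.
Runner-up LiDAR unit + radiometer + acoustic recorder tops out at 235.

253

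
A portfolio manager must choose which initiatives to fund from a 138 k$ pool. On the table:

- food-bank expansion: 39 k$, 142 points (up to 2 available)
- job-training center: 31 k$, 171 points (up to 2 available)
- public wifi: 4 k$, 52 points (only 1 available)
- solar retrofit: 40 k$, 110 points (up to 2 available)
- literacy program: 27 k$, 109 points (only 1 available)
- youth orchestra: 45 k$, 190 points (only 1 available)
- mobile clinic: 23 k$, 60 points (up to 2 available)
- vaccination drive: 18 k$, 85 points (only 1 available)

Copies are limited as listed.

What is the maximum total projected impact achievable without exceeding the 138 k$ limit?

693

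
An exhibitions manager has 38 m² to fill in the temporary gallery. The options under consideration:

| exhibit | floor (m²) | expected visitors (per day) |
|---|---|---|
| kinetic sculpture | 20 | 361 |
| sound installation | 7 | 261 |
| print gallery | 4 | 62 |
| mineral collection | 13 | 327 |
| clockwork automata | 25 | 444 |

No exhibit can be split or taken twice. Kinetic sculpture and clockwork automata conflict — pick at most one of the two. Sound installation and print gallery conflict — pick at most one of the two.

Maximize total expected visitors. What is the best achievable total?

Mineral collection + clockwork automata uses 38 of the 38 m² and totals 771.
The closest alternative, kinetic sculpture + print gallery + mineral collection, reaches only 750.

771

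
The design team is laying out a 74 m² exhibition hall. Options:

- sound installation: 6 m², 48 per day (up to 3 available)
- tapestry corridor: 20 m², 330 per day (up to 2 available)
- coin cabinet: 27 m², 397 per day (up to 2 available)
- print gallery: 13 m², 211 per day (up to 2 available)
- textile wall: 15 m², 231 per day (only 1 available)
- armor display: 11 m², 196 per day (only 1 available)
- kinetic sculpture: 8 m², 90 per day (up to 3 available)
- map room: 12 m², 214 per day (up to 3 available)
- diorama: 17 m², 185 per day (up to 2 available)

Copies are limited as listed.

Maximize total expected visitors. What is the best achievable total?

1260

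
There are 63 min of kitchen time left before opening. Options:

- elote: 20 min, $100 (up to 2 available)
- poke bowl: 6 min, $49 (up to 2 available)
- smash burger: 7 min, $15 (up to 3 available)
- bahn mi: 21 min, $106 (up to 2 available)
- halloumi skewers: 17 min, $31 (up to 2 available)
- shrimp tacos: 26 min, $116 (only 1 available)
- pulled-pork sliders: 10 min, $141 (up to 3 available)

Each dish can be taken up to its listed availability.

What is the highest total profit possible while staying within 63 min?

627

By profit per min: pulled-pork sliders 14.10, poke bowl 8.17, bahn mi 5.05 lead.
2×poke bowl + bahn mi + 3×pulled-pork sliders uses 63 of the 63 min and totals 627.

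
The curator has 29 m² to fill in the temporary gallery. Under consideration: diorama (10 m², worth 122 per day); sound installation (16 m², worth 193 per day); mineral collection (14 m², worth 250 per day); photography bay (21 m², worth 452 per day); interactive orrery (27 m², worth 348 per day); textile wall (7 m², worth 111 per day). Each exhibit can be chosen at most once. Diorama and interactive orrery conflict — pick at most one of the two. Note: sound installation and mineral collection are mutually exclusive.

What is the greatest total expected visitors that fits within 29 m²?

By expected visitors per m²: photography bay 21.52, mineral collection 17.86, textile wall 15.86, interactive orrery 12.89 lead.
Taking photography bay + textile wall: 28 m² used, 563 in expected visitors.
The closest alternative, photography bay, reaches only 452.

563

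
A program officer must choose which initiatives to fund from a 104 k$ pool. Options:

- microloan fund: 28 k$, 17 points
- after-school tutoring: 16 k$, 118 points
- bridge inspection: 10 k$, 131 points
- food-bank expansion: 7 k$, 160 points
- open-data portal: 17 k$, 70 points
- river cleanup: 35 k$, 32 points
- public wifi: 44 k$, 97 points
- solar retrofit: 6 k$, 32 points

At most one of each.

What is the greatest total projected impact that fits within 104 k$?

After-school tutoring + bridge inspection + food-bank expansion + open-data portal + public wifi + solar retrofit uses 100 of the 104 k$ and totals 608.
The spare 4 k$ is too small for any remaining project, and no exchange beats 608.

608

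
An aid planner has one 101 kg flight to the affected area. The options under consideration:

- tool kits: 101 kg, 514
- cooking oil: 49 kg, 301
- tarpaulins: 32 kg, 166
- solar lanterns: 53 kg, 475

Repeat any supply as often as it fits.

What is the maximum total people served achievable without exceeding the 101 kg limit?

641

The ratio ordering already packs tightly: tarpaulins + solar lanterns, 85 kg, 641.
Every other selection either busts 101 kg or fails to beat 641.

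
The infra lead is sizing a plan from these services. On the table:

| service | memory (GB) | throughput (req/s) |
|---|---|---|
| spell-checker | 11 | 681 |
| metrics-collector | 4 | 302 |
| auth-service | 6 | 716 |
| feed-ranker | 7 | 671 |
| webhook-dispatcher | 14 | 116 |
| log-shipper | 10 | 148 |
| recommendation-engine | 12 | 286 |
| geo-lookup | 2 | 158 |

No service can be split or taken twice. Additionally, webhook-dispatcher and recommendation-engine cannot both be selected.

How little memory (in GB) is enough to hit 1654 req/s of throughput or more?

Look for the lowest-memory combination reaching 1654.
Taking metrics-collector + auth-service + feed-ranker gives 1689 (≥ 1654) for 17 GB.
Any bundle with less than 17 GB falls short of 1654.

17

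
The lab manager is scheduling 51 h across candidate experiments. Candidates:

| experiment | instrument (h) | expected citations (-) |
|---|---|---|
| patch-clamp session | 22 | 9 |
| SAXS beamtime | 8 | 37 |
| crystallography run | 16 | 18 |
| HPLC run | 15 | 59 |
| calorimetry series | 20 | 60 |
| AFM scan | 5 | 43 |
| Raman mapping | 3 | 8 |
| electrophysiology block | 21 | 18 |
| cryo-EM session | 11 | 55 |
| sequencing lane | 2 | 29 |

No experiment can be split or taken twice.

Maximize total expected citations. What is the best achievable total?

232

Taking the top-ratio experiments first gives SAXS beamtime + HPLC run + AFM scan + Raman mapping + cryo-EM session + sequencing lane for 231 (44 h).
Replace HPLC run with calorimetry series: the trade gains 1 net, giving 232 at 49 h.
The spare 2 h is too small for any remaining experiment, and no exchange beats 232.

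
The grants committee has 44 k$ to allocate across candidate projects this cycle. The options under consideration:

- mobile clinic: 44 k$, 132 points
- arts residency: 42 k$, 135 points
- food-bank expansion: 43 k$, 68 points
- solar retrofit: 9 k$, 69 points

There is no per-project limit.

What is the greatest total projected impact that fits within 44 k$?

276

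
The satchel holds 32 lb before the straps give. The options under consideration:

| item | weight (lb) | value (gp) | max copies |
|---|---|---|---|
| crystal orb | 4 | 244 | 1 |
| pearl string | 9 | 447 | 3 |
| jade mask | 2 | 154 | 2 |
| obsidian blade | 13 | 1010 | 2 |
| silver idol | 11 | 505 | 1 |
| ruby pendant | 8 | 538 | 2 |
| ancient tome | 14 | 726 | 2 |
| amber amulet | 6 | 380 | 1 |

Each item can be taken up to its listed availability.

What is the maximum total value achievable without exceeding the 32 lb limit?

2418

Density check — obsidian blade 77.69, jade mask 77.00, ruby pendant 67.25, amber amulet 63.33 are the best per lb.
The ratio heuristic lands on 2×jade mask + 2×obsidian blade (2328) but leaves 2 lb idle.
Dropping jade mask frees 2 lb; slotting in crystal orb (4 lb) lifts the total to 2418 at 32 lb.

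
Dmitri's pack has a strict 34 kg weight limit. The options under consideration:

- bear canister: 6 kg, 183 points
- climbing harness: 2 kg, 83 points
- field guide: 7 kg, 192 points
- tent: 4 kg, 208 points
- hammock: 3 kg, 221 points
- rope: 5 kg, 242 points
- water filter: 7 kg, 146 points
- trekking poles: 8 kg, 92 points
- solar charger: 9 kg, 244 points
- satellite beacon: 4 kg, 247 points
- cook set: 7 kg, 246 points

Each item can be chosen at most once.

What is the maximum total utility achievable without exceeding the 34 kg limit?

Taking the top-ratio items first gives bear canister + climbing harness + tent + hammock + rope + satellite beacon + cook set for 1430 (31 kg).
Dropping bear canister frees 6 kg; slotting in solar charger (9 kg) lifts the total to 1491 at 34 kg.

1491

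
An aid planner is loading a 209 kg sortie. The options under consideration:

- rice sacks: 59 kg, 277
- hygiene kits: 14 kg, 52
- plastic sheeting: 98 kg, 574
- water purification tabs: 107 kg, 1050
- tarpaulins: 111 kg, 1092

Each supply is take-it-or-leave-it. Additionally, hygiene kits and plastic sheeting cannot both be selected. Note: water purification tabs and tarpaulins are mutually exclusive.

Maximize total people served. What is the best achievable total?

Density check — tarpaulins 9.84, water purification tabs 9.81, plastic sheeting 5.86, rice sacks 4.69 are the best per kg.
The ratio ordering already packs tightly: plastic sheeting + tarpaulins, 209 kg, 1666.
An exhaustive check of the 32 subsets confirms 1666.

1666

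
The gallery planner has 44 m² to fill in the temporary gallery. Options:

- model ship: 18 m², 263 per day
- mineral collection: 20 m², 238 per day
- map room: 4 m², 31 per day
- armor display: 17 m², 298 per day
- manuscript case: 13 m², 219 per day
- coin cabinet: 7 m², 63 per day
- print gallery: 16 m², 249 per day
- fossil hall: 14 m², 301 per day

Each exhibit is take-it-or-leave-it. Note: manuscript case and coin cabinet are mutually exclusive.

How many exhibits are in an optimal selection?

Optimal total is 818.
One optimal bundle: armor display + manuscript case + fossil hall (44 m²).
Every optimal selection uses 3 exhibits.

3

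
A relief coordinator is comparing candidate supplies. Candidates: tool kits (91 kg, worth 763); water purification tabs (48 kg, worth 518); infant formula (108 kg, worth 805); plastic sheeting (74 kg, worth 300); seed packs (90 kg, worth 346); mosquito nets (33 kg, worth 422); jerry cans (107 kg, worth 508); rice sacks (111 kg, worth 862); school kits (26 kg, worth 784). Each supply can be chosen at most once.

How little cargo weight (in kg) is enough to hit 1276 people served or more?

74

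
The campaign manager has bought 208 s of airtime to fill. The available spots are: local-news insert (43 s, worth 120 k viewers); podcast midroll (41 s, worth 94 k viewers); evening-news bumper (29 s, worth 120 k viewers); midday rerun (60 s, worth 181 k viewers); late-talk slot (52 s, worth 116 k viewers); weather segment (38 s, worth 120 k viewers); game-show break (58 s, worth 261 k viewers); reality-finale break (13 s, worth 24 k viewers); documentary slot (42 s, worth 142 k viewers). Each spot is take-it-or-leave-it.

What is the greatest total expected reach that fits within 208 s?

737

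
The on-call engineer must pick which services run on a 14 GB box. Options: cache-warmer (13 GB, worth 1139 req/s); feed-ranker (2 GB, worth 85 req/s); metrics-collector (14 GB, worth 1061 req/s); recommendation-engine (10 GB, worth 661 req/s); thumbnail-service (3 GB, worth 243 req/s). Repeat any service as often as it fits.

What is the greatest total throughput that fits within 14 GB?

Taking cache-warmer: 13 GB used, 1139 in throughput.

1139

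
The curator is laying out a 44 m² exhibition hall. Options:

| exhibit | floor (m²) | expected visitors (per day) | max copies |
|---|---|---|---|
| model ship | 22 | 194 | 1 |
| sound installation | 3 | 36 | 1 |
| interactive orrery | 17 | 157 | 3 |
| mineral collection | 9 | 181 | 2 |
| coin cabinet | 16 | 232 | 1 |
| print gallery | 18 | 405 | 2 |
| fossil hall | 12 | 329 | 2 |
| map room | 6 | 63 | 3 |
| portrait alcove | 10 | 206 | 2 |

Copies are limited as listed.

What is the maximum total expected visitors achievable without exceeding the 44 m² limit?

1070

Greedy by ratio would take print gallery + 2×fossil hall: 42 m² used, total 1063.
Dropping print gallery frees 18 m²; slotting in 2×portrait alcove (20 m²) lifts the total to 1070 at 44 m².
No other feasible combination exceeds 1070.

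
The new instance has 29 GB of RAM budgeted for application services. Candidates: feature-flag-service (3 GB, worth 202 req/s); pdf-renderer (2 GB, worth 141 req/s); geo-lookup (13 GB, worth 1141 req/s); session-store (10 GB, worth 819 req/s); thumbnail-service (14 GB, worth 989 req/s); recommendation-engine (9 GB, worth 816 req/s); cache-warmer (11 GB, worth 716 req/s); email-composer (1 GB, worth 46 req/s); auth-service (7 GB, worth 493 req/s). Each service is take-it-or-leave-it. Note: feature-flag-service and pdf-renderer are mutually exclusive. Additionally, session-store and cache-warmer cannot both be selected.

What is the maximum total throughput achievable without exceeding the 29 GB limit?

Taking geo-lookup + recommendation-engine + auth-service: 29 GB used, 2450 in throughput.

2450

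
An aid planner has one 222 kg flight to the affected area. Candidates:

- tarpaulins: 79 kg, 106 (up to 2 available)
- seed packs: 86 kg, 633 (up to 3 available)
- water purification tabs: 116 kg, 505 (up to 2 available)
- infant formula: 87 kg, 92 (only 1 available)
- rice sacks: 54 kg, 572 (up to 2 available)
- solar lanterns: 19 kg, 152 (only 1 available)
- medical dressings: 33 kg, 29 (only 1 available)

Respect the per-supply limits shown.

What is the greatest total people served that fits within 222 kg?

1929

Best packing: seed packs + 2×rice sacks + solar lanterns — 213 kg, 1929 total.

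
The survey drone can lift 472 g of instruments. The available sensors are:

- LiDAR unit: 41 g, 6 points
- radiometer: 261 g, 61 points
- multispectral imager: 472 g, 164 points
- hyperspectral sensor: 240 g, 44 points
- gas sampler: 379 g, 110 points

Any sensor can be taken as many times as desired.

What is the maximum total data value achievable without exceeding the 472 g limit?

Density check — multispectral imager 0.35, gas sampler 0.29, radiometer 0.23, hyperspectral sensor 0.18 are the best per g.
Taking multispectral imager: 472 g used, 164 in data value.
That's the maximum — no swap from here does better than 164.

164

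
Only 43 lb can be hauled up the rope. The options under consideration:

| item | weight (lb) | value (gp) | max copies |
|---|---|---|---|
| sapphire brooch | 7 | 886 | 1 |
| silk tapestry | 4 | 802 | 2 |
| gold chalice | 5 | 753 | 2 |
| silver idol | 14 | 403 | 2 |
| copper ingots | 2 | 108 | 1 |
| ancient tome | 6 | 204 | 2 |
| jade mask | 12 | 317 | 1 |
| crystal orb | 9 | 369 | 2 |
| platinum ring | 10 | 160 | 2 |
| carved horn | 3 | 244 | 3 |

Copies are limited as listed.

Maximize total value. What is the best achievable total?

The ratio heuristic lands on sapphire brooch + 2×silk tapestry + 2×gold chalice + copper ingots + ancient tome + 3×carved horn (5040) but leaves 1 lb idle.
The 8 lb tied up in copper ingots and ancient tome is better spent on crystal orb — total rises to 5097 (43 lb).
Nothing else within 43 lb beats 5097.

5097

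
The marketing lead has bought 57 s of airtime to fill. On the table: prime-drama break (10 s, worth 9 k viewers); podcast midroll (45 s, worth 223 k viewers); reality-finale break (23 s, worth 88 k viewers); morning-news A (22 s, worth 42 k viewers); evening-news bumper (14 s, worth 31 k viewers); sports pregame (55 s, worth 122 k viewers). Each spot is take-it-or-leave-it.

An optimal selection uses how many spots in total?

2

Optimal total is 232.
One optimal bundle: prime-drama break + podcast midroll (55 s).
Every optimal selection uses 2 spots.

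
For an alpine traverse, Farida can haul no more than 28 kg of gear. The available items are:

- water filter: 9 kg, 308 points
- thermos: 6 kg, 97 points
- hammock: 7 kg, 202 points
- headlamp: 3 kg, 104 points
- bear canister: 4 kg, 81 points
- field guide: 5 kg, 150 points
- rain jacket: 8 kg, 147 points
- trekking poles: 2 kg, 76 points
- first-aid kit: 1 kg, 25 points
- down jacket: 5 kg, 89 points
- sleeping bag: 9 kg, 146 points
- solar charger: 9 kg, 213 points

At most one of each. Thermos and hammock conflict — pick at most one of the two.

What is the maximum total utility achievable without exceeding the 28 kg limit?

865

Best packing: water filter + hammock + headlamp + field guide + trekking poles + first-aid kit — 27 kg, 865 total.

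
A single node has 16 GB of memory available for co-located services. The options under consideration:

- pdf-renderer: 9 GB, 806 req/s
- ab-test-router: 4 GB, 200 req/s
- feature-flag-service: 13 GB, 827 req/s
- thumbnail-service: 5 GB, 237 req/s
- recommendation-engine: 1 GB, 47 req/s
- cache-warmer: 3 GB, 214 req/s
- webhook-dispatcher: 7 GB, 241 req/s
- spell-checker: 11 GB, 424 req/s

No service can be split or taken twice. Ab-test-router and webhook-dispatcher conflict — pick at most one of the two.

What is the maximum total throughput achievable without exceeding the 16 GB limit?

By throughput per GB: pdf-renderer 89.56, cache-warmer 71.33, feature-flag-service 63.62, ab-test-router 50.00 lead.
The ratio ordering already packs tightly: pdf-renderer + ab-test-router + cache-warmer, 16 GB, 1220.
Every other selection either busts 16 GB or breaks a pairing rule or fails to beat 1220.

1220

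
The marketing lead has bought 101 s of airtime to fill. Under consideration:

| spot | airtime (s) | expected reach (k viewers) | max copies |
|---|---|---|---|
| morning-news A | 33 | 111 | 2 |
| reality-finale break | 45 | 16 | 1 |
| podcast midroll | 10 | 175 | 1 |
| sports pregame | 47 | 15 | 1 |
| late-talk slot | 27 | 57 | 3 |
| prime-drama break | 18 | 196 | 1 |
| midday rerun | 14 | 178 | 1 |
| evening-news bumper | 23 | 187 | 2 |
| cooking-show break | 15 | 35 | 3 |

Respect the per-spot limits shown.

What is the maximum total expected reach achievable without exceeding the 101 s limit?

923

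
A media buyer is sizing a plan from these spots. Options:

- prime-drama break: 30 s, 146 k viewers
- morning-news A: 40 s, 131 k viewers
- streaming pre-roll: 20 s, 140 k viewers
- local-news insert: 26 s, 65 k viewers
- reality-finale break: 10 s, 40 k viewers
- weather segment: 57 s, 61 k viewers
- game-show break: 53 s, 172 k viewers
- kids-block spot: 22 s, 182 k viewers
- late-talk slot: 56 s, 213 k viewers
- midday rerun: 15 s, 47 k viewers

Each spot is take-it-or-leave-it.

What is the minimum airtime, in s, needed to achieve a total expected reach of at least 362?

52

Minimise s subject to total expected reach ≥ 362.
streaming pre-roll + reality-finale break + kids-block spot reaches 362 using 52 s.
Any bundle with less than 52 s falls short of 362.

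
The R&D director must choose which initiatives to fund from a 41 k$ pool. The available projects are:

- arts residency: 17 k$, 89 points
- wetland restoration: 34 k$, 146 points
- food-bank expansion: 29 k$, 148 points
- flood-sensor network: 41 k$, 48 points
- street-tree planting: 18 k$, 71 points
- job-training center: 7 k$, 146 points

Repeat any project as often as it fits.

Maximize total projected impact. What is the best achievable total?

Taking 5×job-training center: 35 k$ used, 730 in projected impact.

730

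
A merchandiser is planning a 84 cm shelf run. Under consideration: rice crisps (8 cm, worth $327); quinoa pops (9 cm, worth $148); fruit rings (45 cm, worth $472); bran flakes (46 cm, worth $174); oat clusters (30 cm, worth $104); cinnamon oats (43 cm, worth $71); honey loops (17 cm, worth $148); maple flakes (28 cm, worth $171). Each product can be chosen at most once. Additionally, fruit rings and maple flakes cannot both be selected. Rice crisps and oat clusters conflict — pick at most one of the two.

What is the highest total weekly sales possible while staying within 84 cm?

Taking rice crisps + quinoa pops + fruit rings + honey loops: 79 cm used, 1095 in weekly sales.

1095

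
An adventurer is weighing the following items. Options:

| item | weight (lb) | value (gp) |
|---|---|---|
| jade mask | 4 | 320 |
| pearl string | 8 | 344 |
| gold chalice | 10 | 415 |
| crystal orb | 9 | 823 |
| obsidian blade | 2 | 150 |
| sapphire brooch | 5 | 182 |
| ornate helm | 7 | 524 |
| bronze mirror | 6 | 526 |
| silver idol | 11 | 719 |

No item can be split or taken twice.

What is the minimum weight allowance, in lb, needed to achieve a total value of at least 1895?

24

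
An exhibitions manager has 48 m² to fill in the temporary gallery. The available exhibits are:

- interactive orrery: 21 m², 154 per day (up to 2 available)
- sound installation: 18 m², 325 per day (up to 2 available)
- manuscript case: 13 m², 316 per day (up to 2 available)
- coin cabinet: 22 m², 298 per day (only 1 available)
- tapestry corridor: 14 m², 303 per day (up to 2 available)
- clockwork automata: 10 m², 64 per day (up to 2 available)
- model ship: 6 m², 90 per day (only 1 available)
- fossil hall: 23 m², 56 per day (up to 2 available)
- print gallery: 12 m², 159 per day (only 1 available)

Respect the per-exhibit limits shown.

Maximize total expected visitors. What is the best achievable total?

1025

The ratio ordering already packs tightly: 2×manuscript case + tapestry corridor + model ship, 46 m², 1025.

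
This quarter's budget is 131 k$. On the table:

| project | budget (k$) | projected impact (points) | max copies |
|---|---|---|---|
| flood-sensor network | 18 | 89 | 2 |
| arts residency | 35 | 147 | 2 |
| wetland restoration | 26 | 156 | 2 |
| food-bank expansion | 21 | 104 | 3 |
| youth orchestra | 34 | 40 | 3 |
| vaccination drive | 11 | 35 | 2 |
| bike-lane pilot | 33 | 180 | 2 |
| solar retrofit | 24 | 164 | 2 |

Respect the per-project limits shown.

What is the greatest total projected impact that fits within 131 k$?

Taking the top-ratio projects first gives 2×wetland restoration + food-bank expansion + 2×solar retrofit for 744 (121 k$).
Replace wetland restoration with bike-lane pilot: the trade gains 24 net, giving 768 at 128 k$.
Every other selection either busts 131 k$ or exceeds an availability limit or fails to beat 768.

768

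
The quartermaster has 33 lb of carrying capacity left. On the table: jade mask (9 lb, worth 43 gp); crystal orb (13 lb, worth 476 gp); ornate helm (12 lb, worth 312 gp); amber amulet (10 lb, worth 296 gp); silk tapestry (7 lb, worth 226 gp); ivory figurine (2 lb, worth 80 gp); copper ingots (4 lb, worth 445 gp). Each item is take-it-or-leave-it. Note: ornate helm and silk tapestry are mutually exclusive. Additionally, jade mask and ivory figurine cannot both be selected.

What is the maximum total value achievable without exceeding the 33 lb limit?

A density-first pass picks crystal orb + silk tapestry + ivory figurine + copper ingots — 1227 at 26 lb.
Dropping silk tapestry frees 7 lb; slotting in ornate helm (12 lb) lifts the total to 1313 at 31 lb.
Nothing else feasible within 33 lb beats 1313.

1313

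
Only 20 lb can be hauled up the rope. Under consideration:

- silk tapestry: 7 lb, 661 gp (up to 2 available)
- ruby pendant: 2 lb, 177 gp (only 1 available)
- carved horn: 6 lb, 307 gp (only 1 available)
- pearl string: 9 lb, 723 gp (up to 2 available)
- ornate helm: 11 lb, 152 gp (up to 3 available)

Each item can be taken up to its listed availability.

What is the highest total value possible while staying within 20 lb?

Greedy by ratio would take 2×silk tapestry + ruby pendant: 16 lb used, total 1499.
Dropping ruby pendant frees 2 lb; slotting in carved horn (6 lb) lifts the total to 1629 at 20 lb.

1629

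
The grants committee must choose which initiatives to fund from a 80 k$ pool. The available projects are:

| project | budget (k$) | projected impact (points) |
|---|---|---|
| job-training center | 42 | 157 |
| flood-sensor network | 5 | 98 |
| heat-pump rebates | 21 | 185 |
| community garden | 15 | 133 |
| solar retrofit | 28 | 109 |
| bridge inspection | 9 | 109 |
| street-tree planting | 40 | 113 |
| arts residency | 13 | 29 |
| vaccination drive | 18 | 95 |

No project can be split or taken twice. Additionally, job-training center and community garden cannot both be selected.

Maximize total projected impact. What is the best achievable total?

634

Filling by ratio: flood-sensor network + heat-pump rebates + community garden + bridge inspection + vaccination drive for 620, with 12 k$ left unused.
Replace vaccination drive with solar retrofit: the trade gains 14 net, giving 634 at 78 k$.
Runner-up flood-sensor network + heat-pump rebates + community garden + bridge inspection + vaccination drive tops out at 620.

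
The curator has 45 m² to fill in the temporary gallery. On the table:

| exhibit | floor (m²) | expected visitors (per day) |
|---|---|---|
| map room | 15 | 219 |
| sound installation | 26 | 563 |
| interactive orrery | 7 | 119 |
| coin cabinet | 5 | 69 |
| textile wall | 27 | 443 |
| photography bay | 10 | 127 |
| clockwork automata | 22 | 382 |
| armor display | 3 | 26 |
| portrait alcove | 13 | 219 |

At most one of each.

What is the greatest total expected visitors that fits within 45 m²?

Filling by ratio: sound installation + interactive orrery + coin cabinet + armor display for 777, with 4 m² left unused.
Replace interactive orrery and armor display with portrait alcove: the trade gains 74 net, giving 851 at 44 m².
Nothing else within 45 m² beats 851.

851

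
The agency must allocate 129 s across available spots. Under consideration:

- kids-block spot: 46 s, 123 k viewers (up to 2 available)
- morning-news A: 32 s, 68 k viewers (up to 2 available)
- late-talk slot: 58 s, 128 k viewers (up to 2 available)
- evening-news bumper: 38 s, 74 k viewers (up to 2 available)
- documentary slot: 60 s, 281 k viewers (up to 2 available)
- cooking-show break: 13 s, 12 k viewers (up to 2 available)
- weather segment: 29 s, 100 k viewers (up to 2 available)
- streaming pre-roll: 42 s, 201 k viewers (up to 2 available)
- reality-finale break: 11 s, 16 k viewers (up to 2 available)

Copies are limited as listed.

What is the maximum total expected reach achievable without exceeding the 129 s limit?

562

A density-first pass picks weather segment + 2×streaming pre-roll + reality-finale break — 518 at 124 s.
Replace weather segment and 2×streaming pre-roll and reality-finale break with 2×documentary slot: the trade gains 44 net, giving 562 at 120 s.
Every other selection either busts 129 s or exceeds an availability limit or fails to beat 562.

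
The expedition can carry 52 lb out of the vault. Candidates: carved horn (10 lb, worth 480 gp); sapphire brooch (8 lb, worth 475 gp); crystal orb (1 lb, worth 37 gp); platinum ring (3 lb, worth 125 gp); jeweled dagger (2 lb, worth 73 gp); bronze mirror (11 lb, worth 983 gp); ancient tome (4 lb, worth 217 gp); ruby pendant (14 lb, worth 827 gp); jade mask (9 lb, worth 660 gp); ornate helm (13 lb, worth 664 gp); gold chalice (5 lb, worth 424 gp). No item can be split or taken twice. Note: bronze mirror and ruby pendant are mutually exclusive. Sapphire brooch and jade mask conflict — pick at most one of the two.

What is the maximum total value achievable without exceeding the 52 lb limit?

Carved horn + bronze mirror + ancient tome + jade mask + ornate helm + gold chalice uses 52 of the 52 lb and totals 3428.
No other feasible combination exceeds 3428.

3428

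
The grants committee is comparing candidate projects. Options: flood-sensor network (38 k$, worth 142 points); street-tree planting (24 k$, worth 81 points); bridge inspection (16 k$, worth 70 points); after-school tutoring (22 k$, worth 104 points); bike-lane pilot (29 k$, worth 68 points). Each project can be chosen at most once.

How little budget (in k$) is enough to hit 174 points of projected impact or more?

38

Minimise k$ subject to total projected impact ≥ 174.
bridge inspection + after-school tutoring: 174 projected impact at 38 k$.
Any bundle with less than 38 k$ falls short of 174.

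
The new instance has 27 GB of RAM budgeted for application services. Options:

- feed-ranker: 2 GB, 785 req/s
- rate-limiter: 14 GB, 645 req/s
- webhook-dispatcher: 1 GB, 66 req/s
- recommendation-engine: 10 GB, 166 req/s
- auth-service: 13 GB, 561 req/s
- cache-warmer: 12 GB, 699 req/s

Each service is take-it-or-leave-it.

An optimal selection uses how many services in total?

The maximum throughput within 27 GB is 2045.
For example feed-ranker + auth-service + cache-warmer achieves it, using 27 GB.
Any selection reaching 2045 contains exactly 3 services.

3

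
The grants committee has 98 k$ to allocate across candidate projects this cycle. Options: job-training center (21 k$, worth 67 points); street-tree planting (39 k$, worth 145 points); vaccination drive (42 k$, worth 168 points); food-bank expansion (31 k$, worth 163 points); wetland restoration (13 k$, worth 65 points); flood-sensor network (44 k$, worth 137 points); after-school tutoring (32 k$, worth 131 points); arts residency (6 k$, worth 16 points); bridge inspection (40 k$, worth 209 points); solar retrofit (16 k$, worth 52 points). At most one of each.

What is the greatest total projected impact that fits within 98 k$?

Filling by ratio: food-bank expansion + wetland restoration + arts residency + bridge inspection for 453, with 8 k$ left unused.
Dropping wetland restoration frees 13 k$; slotting in job-training center (21 k$) lifts the total to 455 at 98 k$.
The closest alternative, food-bank expansion + wetland restoration + arts residency + bridge inspection, reaches only 453.

455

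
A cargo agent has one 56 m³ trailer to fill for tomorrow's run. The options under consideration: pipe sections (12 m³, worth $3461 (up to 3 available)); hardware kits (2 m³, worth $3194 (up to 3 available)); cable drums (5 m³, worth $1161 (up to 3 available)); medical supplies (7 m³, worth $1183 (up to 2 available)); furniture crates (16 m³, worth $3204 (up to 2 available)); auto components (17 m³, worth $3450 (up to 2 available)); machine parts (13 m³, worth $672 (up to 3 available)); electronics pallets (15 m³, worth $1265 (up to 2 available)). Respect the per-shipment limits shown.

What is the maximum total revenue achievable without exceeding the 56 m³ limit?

Taking the top-ratio shipments first gives 3×pipe sections + 3×hardware kits + 2×cable drums for 22287 (52 m³).
Replace 2×cable drums with 2×medical supplies: the trade gains 44 net, giving 22331 at 56 m³.

22331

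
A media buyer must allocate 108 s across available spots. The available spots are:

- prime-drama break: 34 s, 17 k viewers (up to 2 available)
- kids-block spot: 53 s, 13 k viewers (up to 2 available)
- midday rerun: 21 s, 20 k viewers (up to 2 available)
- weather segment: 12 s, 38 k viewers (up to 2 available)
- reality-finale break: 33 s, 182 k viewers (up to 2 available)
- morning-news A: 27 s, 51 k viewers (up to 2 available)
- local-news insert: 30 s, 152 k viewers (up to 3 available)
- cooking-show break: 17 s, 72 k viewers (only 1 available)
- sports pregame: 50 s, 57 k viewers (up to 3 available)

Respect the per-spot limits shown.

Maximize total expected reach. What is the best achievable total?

554

Ranking by ratio (expected reach/s): reality-finale break 5.52, local-news insert 5.07, cooking-show break 4.24.
Taking weather segment + 2×reality-finale break + local-news insert: 108 s used, 554 in expected reach.
No other feasible combination exceeds 554.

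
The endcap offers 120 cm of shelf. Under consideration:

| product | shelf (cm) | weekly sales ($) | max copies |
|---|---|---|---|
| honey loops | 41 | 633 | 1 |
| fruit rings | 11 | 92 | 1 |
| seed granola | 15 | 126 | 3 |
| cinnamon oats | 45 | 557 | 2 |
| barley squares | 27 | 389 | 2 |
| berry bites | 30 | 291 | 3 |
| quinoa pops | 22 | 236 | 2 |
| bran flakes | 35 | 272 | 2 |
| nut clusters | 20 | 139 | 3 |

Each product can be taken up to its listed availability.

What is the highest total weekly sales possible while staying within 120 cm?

Taking honey loops + 2×barley squares + quinoa pops: 117 cm used, 1647 in weekly sales.
That's the maximum — no swap from here does better than 1647.

1647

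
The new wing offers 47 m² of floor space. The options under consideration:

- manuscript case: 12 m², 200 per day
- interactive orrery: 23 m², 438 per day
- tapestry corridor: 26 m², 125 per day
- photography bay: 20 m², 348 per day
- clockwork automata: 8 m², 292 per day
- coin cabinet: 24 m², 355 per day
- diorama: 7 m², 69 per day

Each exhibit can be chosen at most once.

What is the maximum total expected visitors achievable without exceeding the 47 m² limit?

Density check — clockwork automata 36.50, interactive orrery 19.04, photography bay 17.40 are the best per m².
Taking manuscript case + interactive orrery + clockwork automata: 43 m² used, 930 in expected visitors.
The closest alternative, manuscript case + photography bay + clockwork automata + diorama, reaches only 909.

930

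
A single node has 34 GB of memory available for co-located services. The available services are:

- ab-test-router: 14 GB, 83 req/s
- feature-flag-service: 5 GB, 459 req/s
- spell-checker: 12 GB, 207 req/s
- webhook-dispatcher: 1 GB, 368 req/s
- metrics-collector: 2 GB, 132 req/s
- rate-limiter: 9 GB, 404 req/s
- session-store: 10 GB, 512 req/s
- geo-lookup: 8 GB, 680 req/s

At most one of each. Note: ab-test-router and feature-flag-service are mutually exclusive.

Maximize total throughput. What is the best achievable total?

2423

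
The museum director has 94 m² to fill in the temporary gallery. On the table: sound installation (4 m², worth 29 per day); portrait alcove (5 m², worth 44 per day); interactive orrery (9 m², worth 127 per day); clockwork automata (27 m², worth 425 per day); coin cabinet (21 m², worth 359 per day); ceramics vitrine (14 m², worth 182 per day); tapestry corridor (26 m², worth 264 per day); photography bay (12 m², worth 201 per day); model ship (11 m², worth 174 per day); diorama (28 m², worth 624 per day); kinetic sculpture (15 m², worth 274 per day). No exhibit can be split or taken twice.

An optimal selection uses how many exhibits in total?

Optimal total is 1698.
One optimal bundle: clockwork automata + photography bay + model ship + diorama + kinetic sculpture (93 m²).
Every optimal selection uses 5 exhibits.

5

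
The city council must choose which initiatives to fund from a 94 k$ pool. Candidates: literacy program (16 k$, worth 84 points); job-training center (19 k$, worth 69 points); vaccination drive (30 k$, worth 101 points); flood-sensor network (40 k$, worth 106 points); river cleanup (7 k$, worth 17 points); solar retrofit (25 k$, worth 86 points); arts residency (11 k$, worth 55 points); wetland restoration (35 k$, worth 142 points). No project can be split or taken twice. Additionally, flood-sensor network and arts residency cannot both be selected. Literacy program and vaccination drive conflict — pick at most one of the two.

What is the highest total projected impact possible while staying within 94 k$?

384

Ranking by ratio (projected impact/k$): literacy program 5.25, arts residency 5.00, wetland restoration 4.06.
Filling by ratio: literacy program + job-training center + river cleanup + arts residency + wetland restoration for 367, with 6 k$ left unused.
The 19 k$ tied up in job-training center is better spent on solar retrofit — total rises to 384 (94 k$).
No other feasible combination exceeds 384.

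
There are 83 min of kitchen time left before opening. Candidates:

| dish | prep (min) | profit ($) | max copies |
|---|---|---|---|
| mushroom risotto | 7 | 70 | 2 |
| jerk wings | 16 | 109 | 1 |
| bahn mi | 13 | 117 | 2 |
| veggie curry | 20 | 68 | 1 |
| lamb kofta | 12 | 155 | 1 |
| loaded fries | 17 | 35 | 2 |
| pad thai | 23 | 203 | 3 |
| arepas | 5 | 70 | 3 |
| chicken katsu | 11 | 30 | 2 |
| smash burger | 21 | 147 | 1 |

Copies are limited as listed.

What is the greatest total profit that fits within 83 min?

Density check — arepas 14.00, lamb kofta 12.92, mushroom risotto 10.00, bahn mi 9.00 are the best per min.
Greedy by ratio would take 2×mushroom risotto + jerk wings + 2×bahn mi + lamb kofta + 3×arepas: 83 min used, total 848.
The 23 min tied up in mushroom risotto and jerk wings is better spent on pad thai — total rises to 872 (83 min).
Every other selection either busts 83 min or exceeds an availability limit or fails to beat 872.

872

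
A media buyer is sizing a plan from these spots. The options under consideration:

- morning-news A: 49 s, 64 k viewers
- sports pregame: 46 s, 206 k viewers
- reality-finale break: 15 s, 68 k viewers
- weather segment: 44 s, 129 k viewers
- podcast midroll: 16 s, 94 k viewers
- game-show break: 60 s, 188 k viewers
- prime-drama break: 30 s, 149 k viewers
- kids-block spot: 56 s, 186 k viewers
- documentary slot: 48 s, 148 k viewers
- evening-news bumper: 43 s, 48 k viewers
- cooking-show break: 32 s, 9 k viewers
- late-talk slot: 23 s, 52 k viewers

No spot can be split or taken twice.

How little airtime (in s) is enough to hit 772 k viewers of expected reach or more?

196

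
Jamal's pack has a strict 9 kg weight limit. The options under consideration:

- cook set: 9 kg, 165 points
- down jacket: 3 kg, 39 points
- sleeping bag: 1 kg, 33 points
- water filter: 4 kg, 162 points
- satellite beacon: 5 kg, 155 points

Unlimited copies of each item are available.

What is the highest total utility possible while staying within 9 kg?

Best packing: sleeping bag + 2×water filter — 9 kg, 357 total.
Every other selection either busts 9 kg or fails to beat 357.

357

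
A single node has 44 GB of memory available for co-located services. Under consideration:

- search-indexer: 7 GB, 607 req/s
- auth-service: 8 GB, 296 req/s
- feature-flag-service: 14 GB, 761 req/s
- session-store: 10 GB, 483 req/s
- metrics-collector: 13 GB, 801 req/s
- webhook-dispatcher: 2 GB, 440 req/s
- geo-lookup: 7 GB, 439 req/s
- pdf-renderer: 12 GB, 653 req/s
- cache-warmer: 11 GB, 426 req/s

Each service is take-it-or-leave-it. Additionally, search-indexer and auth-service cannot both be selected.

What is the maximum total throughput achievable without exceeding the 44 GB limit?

Density check — webhook-dispatcher 220.00, search-indexer 86.71, geo-lookup 62.71 are the best per GB.
Taking the top-ratio services first gives search-indexer + metrics-collector + webhook-dispatcher + geo-lookup + pdf-renderer for 2940 (41 GB).
The 12 GB tied up in pdf-renderer is better spent on feature-flag-service — total rises to 3048 (43 GB).
Every other selection either busts 44 GB or breaks a pairing rule or fails to beat 3048.

3048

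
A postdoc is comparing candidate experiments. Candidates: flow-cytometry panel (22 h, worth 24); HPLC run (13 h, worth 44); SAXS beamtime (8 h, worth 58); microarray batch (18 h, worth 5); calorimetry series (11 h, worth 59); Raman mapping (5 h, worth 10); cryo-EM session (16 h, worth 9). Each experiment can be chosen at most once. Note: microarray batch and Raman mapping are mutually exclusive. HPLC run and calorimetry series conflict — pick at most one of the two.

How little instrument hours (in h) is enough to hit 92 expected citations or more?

19

Look for the lowest-instrument combination reaching 92.
SAXS beamtime + calorimetry series: 117 expected citations at 19 h.
Any bundle with less than 19 h falls short of 92.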